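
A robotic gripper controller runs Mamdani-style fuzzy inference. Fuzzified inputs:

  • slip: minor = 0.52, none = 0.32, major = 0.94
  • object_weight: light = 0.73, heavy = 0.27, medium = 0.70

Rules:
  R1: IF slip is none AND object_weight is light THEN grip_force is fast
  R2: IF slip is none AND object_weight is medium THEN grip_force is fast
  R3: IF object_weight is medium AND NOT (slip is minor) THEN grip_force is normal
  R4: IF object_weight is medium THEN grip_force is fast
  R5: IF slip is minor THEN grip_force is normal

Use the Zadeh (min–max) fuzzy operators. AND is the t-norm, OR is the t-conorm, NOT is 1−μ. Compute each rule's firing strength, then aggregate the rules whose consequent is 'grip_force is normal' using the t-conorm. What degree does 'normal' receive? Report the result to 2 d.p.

R1: none=0.32, light=0.73; AND[min(a, b)] → w = 0.32
R2: none=0.32, medium=0.70; AND[min(a, b)] → w = 0.32
R3: medium=0.70, ¬minor=1−0.52=0.48; AND[min(a, b)] → w = 0.48
R4: medium=0.70 → w = 0.70
R5: minor=0.52 → w = 0.52
Rules with consequent 'normal': {R3, R5} → strengths 0.48, 0.52
Aggregate via t-conorm [max(a, b)]: 0.52

0.52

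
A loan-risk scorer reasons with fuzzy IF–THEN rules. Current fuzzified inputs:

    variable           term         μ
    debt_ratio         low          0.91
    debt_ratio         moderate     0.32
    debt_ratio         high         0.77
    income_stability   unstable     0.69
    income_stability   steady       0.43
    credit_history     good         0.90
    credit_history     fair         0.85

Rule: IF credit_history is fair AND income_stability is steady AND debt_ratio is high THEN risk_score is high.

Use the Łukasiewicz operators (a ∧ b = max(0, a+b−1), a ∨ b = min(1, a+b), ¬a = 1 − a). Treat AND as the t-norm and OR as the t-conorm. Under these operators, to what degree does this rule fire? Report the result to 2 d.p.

firing strength: fair=0.85, steady=0.43, high=0.77; AND[max(0, a+b−1)] → w = 0.05

0.05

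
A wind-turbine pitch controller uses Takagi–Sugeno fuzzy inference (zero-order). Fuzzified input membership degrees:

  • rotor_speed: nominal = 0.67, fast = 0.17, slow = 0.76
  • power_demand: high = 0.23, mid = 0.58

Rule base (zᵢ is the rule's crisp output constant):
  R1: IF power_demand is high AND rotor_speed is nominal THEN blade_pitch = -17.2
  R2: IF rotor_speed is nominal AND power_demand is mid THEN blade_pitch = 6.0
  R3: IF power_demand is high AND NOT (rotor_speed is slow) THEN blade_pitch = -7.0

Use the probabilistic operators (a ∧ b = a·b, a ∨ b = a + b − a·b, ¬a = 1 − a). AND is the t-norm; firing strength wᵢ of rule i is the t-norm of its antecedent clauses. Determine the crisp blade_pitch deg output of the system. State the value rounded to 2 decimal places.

-1.18

R1 (z=-17.2): high=0.23, nominal=0.67; AND[a·b] → w = 0.1541
R2 (z=6.0): nominal=0.67, mid=0.58; AND[a·b] → w = 0.3886
R3 (z=-7.0): high=0.23, ¬slow=1−0.76=0.24; AND[a·b] → w = 0.0552
Weighted average = (0.1541·-17.2 + 0.3886·6.0 + 0.0552·-7.0) / (0.1541 + 0.3886 + 0.0552)
  = -0.7053 / 0.5979 = -1.18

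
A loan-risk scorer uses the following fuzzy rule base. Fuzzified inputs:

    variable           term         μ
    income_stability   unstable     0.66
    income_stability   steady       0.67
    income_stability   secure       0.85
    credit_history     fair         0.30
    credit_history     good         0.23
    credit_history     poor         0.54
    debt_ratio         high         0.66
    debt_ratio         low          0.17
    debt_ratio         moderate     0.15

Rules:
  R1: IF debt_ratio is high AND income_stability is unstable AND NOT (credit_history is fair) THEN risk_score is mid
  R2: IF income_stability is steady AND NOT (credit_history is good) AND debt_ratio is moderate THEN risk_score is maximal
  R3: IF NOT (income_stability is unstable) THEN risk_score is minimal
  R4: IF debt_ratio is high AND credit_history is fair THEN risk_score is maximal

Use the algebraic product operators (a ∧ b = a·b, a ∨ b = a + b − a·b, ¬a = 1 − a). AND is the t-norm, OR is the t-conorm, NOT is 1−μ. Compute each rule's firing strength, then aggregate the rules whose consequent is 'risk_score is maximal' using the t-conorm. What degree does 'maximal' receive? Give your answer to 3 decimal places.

R1: high=0.66, unstable=0.66, ¬fair=1−0.30=0.70; AND[a·b] → w = 0.3049
R2: steady=0.67, ¬good=1−0.23=0.77, moderate=0.15; AND[a·b] → w = 0.0774
R3: ¬unstable=1−0.66=0.34 → w = 0.3400
R4: high=0.66, fair=0.30; AND[a·b] → w = 0.1980
Rules with consequent 'maximal': {R2, R4} → strengths 0.0774, 0.1980
Aggregate via t-conorm [a + b − a·b]: 0.2601

0.260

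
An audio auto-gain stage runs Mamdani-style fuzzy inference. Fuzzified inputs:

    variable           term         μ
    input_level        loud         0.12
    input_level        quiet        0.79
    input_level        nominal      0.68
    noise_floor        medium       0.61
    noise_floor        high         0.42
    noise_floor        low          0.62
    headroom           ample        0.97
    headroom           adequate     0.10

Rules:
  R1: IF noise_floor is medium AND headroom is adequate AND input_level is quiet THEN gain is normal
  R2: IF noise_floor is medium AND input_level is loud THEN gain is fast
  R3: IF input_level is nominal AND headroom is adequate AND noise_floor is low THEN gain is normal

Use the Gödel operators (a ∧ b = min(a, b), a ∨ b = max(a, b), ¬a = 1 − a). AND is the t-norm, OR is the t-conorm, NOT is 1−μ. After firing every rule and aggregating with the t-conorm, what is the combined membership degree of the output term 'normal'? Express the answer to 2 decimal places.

0.10

R1: medium=0.61, adequate=0.10, quiet=0.79; AND[min(a, b)] → w = 0.10
R2: medium=0.61, loud=0.12; AND[min(a, b)] → w = 0.12
R3: nominal=0.68, adequate=0.10, low=0.62; AND[min(a, b)] → w = 0.10
Rules with consequent 'normal': {R1, R3} → strengths 0.10, 0.10
Aggregate via t-conorm [max(a, b)]: 0.10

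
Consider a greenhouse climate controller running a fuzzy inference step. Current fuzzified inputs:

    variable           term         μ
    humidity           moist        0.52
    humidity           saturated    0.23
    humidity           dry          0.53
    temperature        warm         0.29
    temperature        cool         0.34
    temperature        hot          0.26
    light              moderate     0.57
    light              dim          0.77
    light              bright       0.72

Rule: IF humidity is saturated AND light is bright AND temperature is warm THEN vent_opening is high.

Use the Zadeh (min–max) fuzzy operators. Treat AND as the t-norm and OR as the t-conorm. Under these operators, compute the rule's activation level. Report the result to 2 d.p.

firing strength: saturated=0.23, bright=0.72, warm=0.29; AND[min(a, b)] → w = 0.23

0.23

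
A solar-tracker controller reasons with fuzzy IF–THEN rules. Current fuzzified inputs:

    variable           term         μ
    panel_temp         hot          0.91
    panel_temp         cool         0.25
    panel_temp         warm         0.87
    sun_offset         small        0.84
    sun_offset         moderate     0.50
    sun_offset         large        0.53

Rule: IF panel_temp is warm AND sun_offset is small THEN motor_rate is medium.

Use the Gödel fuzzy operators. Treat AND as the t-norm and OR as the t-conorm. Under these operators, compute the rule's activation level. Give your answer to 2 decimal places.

firing strength: warm=0.87, small=0.84; AND[min(a, b)] → w = 0.84

0.84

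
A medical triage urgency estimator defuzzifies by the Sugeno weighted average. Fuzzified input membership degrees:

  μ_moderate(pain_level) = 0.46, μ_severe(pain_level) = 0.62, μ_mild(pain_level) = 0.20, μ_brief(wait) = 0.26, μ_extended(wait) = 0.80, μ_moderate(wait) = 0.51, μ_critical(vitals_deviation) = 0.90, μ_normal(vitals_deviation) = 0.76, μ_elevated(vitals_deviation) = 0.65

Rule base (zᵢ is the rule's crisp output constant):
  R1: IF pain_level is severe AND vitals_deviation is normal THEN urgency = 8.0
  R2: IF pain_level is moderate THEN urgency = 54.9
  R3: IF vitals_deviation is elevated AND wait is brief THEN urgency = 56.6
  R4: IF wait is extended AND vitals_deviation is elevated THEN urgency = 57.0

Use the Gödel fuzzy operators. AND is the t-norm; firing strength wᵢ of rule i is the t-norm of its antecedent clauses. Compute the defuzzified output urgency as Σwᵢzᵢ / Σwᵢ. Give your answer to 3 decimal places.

R1 (z=8.0): severe=0.62, normal=0.76; AND[min(a, b)] → w = 0.62
R2 (z=54.9): moderate=0.46 → w = 0.46
R3 (z=56.6): elevated=0.65, brief=0.26; AND[min(a, b)] → w = 0.26
R4 (z=57.0): extended=0.80, elevated=0.65; AND[min(a, b)] → w = 0.65
Weighted average = (0.62·8.0 + 0.46·54.9 + 0.26·56.6 + 0.65·57.0) / (0.62 + 0.46 + 0.26 + 0.65)
  = 81.9800 / 1.9900 = 41.196

41.196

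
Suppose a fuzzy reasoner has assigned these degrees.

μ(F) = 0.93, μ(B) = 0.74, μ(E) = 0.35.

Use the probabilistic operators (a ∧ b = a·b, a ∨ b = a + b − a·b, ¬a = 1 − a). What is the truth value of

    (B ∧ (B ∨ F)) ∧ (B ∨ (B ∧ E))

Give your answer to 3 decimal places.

0.587

B ∨ F = a + b − a·b on (0.7400, 0.9300) = 0.9818
B ∧ (B ∨ F) = a·b on (0.7400, 0.9818) = 0.7265
B ∧ E = a·b on (0.7400, 0.3500) = 0.2590
B ∨ (B ∧ E) = a + b − a·b on (0.7400, 0.2590) = 0.8073
(B ∧ (B ∨ F)) ∧ (B ∨ (B ∧ E)) = a·b on (0.7265, 0.8073) = 0.5866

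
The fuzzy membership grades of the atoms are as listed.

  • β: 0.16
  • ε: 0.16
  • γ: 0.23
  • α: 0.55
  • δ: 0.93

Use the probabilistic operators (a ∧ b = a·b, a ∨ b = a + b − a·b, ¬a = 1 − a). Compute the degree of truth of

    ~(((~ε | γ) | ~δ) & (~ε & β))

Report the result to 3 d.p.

0.881

~ε = 1 − 0.1600 = 0.8400
~ε | γ = a + b − a·b on (0.8400, 0.2300) = 0.8768
~δ = 1 − 0.9300 = 0.0700
(~ε | γ) | ~δ = a + b − a·b on (0.8768, 0.0700) = 0.8854
~ε = 1 − 0.1600 = 0.8400
~ε & β = a·b on (0.8400, 0.1600) = 0.1344
((~ε | γ) | ~δ) & (~ε & β) = a·b on (0.8854, 0.1344) = 0.1190
~(((~ε | γ) | ~δ) & (~ε & β)) = 1 − 0.1190 = 0.8810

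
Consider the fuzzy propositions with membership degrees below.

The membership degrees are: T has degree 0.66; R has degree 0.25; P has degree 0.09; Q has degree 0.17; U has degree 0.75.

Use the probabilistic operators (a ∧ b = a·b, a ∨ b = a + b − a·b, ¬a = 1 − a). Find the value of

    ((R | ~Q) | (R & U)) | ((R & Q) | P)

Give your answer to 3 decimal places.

0.910

~Q = 1 − 0.1700 = 0.8300
R | ~Q = a + b − a·b on (0.2500, 0.8300) = 0.8725
R & U = a·b on (0.2500, 0.7500) = 0.1875
(R | ~Q) | (R & U) = a + b − a·b on (0.8725, 0.1875) = 0.8964
R & Q = a·b on (0.2500, 0.1700) = 0.0425
(R & Q) | P = a + b − a·b on (0.0425, 0.0900) = 0.1287
((R | ~Q) | (R & U)) | ((R & Q) | P) = a + b − a·b on (0.8964, 0.1287) = 0.9097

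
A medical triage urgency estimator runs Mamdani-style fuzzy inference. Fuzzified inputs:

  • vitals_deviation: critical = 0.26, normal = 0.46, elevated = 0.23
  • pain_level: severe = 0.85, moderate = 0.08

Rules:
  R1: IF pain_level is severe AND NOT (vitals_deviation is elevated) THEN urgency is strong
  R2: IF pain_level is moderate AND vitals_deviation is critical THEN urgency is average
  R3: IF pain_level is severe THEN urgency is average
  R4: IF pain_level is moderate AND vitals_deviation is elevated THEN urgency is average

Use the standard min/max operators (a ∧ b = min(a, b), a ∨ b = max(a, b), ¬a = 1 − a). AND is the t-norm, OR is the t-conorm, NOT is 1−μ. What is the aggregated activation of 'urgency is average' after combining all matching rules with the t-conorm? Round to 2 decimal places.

R1: severe=0.85, ¬elevated=1−0.23=0.77; AND[min(a, b)] → w = 0.77
R2: moderate=0.08, critical=0.26; AND[min(a, b)] → w = 0.08
R3: severe=0.85 → w = 0.85
R4: moderate=0.08, elevated=0.23; AND[min(a, b)] → w = 0.08
Rules with consequent 'average': {R2, R3, R4} → strengths 0.08, 0.85, 0.08
Aggregate via t-conorm [max(a, b)]: 0.85

0.85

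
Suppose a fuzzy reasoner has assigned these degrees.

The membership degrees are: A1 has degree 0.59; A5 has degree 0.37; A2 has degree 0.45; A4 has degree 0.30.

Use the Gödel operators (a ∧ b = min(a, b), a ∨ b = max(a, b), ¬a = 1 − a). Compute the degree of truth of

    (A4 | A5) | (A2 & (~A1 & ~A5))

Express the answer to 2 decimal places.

0.41

A4 | A5 = max(a, b) on (0.30, 0.37) = 0.37
~A1 = 1 − 0.59 = 0.41
~A5 = 1 − 0.37 = 0.63
~A1 & ~A5 = min(a, b) on (0.41, 0.63) = 0.41
A2 & (~A1 & ~A5) = min(a, b) on (0.45, 0.41) = 0.41
(A4 | A5) | (A2 & (~A1 & ~A5)) = max(a, b) on (0.37, 0.41) = 0.41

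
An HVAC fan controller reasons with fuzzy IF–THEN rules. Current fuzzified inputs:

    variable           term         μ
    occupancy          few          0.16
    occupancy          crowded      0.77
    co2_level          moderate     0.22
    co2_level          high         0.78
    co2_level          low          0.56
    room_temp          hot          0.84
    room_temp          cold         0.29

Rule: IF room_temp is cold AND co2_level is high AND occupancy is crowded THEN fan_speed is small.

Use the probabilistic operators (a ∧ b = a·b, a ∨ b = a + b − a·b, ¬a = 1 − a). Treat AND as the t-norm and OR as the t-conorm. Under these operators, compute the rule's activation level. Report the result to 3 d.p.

0.174

firing strength: cold=0.29, high=0.78, crowded=0.77; AND[a·b] → w = 0.1742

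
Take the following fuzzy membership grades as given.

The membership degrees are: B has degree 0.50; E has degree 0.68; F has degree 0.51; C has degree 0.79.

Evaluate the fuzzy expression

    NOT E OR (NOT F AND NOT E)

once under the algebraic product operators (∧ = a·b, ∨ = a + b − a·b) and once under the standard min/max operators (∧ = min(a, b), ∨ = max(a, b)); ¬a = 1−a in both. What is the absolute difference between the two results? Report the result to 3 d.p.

Under algebraic product:
  NOT E = 1 − 0.6800 = 0.3200
  NOT F = 1 − 0.5100 = 0.4900
  NOT E = 1 − 0.6800 = 0.3200
  NOT F AND NOT E = a·b on (0.4900, 0.3200) = 0.1568
  NOT E OR (NOT F AND NOT E) = a + b − a·b on (0.3200, 0.1568) = 0.4266
  → value = 0.4266
Under standard min/max:
  NOT E = 1 − 0.68 = 0.32
  NOT F = 1 − 0.51 = 0.49
  NOT E = 1 − 0.68 = 0.32
  NOT F AND NOT E = min(a, b) on (0.49, 0.32) = 0.32
  NOT E OR (NOT F AND NOT E) = max(a, b) on (0.32, 0.32) = 0.32
  → value = 0.3200
|0.4266 − 0.3200| = 0.107

0.107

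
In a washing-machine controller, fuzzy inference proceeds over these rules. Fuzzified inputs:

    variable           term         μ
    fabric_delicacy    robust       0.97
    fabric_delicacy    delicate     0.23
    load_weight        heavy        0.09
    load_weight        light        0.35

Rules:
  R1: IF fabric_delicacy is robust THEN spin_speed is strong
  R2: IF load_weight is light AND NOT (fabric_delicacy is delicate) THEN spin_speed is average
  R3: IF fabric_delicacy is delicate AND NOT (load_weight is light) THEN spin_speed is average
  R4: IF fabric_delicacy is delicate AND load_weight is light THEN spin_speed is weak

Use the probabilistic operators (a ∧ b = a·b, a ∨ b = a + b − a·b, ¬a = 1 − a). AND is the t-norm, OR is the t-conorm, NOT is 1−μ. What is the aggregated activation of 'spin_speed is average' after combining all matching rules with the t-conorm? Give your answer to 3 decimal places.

R1: robust=0.97 → w = 0.9700
R2: light=0.35, ¬delicate=1−0.23=0.77; AND[a·b] → w = 0.2695
R3: delicate=0.23, ¬light=1−0.35=0.65; AND[a·b] → w = 0.1495
R4: delicate=0.23, light=0.35; AND[a·b] → w = 0.0805
Rules with consequent 'average': {R2, R3} → strengths 0.2695, 0.1495
Aggregate via t-conorm [a + b − a·b]: 0.3787

0.379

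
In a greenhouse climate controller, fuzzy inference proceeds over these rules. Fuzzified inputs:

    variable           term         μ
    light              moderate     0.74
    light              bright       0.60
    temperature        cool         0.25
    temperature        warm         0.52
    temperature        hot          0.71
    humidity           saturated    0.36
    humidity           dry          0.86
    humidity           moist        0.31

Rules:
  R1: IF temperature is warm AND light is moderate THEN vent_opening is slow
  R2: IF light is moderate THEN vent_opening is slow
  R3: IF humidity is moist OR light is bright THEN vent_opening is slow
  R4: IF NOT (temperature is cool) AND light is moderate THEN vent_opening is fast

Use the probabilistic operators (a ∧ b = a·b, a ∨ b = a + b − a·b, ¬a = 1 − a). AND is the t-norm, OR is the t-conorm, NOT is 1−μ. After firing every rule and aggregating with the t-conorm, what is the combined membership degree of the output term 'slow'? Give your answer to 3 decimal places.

0.956

R1: warm=0.52, moderate=0.74; AND[a·b] → w = 0.3848
R2: moderate=0.74 → w = 0.7400
R3: moist=0.31, bright=0.60; OR[a + b − a·b] → w = 0.7240
R4: ¬cool=1−0.25=0.75, moderate=0.74; AND[a·b] → w = 0.5550
Rules with consequent 'slow': {R1, R2, R3} → strengths 0.3848, 0.7400, 0.7240
Aggregate via t-conorm [a + b − a·b]: 0.9559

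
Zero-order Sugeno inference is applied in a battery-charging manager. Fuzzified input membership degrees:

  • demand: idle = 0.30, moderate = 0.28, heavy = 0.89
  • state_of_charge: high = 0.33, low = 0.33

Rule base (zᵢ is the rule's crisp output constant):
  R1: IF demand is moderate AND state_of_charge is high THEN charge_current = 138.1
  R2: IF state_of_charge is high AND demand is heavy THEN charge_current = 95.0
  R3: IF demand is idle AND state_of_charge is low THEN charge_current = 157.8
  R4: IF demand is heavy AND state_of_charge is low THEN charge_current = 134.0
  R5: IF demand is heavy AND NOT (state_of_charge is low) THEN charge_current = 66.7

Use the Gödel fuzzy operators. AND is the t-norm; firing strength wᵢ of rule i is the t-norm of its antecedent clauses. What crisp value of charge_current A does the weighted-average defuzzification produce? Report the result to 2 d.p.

107.99

R1 (z=138.1): moderate=0.28, high=0.33; AND[min(a, b)] → w = 0.28
R2 (z=95.0): high=0.33, heavy=0.89; AND[min(a, b)] → w = 0.33
R3 (z=157.8): idle=0.30, low=0.33; AND[min(a, b)] → w = 0.30
R4 (z=134.0): heavy=0.89, low=0.33; AND[min(a, b)] → w = 0.33
R5 (z=66.7): heavy=0.89, ¬low=1−0.33=0.67; AND[min(a, b)] → w = 0.67
Weighted average = (0.28·138.1 + 0.33·95.0 + 0.30·157.8 + 0.33·134.0 + 0.67·66.7) / (0.28 + 0.33 + 0.30 + 0.33 + 0.67)
  = 206.2670 / 1.9100 = 107.99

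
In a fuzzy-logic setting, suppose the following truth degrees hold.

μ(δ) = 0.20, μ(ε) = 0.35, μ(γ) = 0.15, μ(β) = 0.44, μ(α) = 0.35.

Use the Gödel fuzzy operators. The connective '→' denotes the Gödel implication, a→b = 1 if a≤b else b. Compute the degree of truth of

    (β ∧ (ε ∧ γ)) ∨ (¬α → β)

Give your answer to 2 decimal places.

ε ∧ γ = min(a, b) on (0.35, 0.15) = 0.15
β ∧ (ε ∧ γ) = min(a, b) on (0.44, 0.15) = 0.15
¬α = 1 − 0.35 = 0.65
¬α → β  [Gödel: 1 if a≤b else b] with a=0.65, b=0.44 → 0.44
(β ∧ (ε ∧ γ)) ∨ (¬α → β) = max(a, b) on (0.15, 0.44) = 0.44

0.44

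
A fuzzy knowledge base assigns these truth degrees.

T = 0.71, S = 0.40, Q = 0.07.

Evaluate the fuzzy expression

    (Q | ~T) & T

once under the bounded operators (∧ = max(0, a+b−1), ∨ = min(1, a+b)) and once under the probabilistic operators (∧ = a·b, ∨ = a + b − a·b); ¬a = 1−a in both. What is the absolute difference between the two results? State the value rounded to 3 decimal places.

Under bounded:
  ~T = 1 − 0.71 = 0.29
  Q | ~T = min(1, a+b) on (0.07, 0.29) = 0.36
  (Q | ~T) & T = max(0, a+b−1) on (0.36, 0.71) = 0.07
  → value = 0.0700
Under probabilistic:
  ~T = 1 − 0.7100 = 0.2900
  Q | ~T = a + b − a·b on (0.0700, 0.2900) = 0.3397
  (Q | ~T) & T = a·b on (0.3397, 0.7100) = 0.2412
  → value = 0.2412
|0.0700 − 0.2412| = 0.171

0.171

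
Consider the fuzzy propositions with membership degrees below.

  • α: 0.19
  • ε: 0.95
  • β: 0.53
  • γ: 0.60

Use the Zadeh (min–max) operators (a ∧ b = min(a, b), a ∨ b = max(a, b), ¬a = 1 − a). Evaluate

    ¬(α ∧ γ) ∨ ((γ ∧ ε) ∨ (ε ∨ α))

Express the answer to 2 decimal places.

0.95

α ∧ γ = min(a, b) on (0.19, 0.60) = 0.19
¬(α ∧ γ) = 1 − 0.19 = 0.81
γ ∧ ε = min(a, b) on (0.60, 0.95) = 0.60
ε ∨ α = max(a, b) on (0.95, 0.19) = 0.95
(γ ∧ ε) ∨ (ε ∨ α) = max(a, b) on (0.60, 0.95) = 0.95
¬(α ∧ γ) ∨ ((γ ∧ ε) ∨ (ε ∨ α)) = max(a, b) on (0.81, 0.95) = 0.95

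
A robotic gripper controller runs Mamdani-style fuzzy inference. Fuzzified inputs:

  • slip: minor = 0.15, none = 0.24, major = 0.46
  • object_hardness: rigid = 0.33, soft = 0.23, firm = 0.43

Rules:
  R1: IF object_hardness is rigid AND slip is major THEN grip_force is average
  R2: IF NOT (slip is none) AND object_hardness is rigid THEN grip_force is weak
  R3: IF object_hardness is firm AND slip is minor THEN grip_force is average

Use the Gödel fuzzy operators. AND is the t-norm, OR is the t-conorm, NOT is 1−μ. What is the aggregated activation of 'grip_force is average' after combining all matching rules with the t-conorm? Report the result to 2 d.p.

0.33

R1: rigid=0.33, major=0.46; AND[min(a, b)] → w = 0.33
R2: ¬none=1−0.24=0.76, rigid=0.33; AND[min(a, b)] → w = 0.33
R3: firm=0.43, minor=0.15; AND[min(a, b)] → w = 0.15
Rules with consequent 'average': {R1, R3} → strengths 0.33, 0.15
Aggregate via t-conorm [max(a, b)]: 0.33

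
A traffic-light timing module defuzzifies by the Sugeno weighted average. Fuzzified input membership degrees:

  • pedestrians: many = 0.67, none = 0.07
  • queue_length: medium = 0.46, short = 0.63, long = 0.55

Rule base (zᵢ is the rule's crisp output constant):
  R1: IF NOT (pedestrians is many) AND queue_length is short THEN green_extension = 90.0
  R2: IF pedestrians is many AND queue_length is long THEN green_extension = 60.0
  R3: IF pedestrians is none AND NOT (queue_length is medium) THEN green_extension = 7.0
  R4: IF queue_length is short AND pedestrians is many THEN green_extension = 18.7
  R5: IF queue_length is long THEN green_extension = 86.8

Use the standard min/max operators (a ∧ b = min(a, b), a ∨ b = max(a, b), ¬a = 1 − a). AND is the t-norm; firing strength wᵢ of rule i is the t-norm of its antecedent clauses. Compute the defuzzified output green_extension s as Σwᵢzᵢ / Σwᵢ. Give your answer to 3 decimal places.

R1 (z=90.0): ¬many=1−0.67=0.33, short=0.63; AND[min(a, b)] → w = 0.33
R2 (z=60.0): many=0.67, long=0.55; AND[min(a, b)] → w = 0.55
R3 (z=7.0): none=0.07, ¬medium=1−0.46=0.54; AND[min(a, b)] → w = 0.07
R4 (z=18.7): short=0.63, many=0.67; AND[min(a, b)] → w = 0.63
R5 (z=86.8): long=0.55 → w = 0.55
Weighted average = (0.33·90.0 + 0.55·60.0 + 0.07·7.0 + 0.63·18.7 + 0.55·86.8) / (0.33 + 0.55 + 0.07 + 0.63 + 0.55)
  = 122.7110 / 2.1300 = 57.611

57.611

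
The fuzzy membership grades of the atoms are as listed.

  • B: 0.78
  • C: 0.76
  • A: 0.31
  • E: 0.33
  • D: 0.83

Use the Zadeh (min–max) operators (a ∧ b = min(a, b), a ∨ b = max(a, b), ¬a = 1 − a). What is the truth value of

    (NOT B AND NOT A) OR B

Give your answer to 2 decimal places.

NOT B = 1 − 0.78 = 0.22
NOT A = 1 − 0.31 = 0.69
NOT B AND NOT A = min(a, b) on (0.22, 0.69) = 0.22
(NOT B AND NOT A) OR B = max(a, b) on (0.22, 0.78) = 0.78

0.78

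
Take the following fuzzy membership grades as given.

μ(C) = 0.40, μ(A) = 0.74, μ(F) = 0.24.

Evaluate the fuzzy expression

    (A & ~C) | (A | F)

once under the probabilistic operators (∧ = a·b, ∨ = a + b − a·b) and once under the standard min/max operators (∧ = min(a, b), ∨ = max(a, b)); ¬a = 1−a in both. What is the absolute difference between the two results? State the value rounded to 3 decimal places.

Under probabilistic:
  ~C = 1 − 0.4000 = 0.6000
  A & ~C = a·b on (0.7400, 0.6000) = 0.4440
  A | F = a + b − a·b on (0.7400, 0.2400) = 0.8024
  (A & ~C) | (A | F) = a + b − a·b on (0.4440, 0.8024) = 0.8901
  → value = 0.8901
Under standard min/max:
  ~C = 1 − 0.40 = 0.60
  A & ~C = min(a, b) on (0.74, 0.60) = 0.60
  A | F = max(a, b) on (0.74, 0.24) = 0.74
  (A & ~C) | (A | F) = max(a, b) on (0.60, 0.74) = 0.74
  → value = 0.7400
|0.8901 − 0.7400| = 0.150

0.150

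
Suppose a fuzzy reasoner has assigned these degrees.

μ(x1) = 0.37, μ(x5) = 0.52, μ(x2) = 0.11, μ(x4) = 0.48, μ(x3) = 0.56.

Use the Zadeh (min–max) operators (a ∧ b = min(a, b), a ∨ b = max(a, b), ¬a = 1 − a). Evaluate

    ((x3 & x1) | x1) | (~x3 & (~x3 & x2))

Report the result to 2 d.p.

x3 & x1 = min(a, b) on (0.56, 0.37) = 0.37
(x3 & x1) | x1 = max(a, b) on (0.37, 0.37) = 0.37
~x3 = 1 − 0.56 = 0.44
~x3 = 1 − 0.56 = 0.44
~x3 & x2 = min(a, b) on (0.44, 0.11) = 0.11
~x3 & (~x3 & x2) = min(a, b) on (0.44, 0.11) = 0.11
((x3 & x1) | x1) | (~x3 & (~x3 & x2)) = max(a, b) on (0.37, 0.11) = 0.37

0.37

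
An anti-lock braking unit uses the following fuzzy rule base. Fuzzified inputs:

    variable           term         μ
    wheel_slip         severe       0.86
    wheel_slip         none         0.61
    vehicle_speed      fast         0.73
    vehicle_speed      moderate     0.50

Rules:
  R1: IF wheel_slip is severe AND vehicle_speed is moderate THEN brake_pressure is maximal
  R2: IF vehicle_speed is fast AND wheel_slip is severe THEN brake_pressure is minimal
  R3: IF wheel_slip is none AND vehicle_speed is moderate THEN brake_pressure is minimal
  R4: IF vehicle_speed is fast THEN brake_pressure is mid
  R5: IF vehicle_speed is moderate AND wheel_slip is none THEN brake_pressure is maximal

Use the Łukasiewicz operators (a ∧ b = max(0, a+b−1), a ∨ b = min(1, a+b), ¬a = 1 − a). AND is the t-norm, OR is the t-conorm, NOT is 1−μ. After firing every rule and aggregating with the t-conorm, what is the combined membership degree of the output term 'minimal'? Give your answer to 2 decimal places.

0.70

R1: severe=0.86, moderate=0.50; AND[max(0, a+b−1)] → w = 0.36
R2: fast=0.73, severe=0.86; AND[max(0, a+b−1)] → w = 0.59
R3: none=0.61, moderate=0.50; AND[max(0, a+b−1)] → w = 0.11
R4: fast=0.73 → w = 0.73
R5: moderate=0.50, none=0.61; AND[max(0, a+b−1)] → w = 0.11
Rules with consequent 'minimal': {R2, R3} → strengths 0.59, 0.11
Aggregate via t-conorm [min(1, a+b)]: 0.70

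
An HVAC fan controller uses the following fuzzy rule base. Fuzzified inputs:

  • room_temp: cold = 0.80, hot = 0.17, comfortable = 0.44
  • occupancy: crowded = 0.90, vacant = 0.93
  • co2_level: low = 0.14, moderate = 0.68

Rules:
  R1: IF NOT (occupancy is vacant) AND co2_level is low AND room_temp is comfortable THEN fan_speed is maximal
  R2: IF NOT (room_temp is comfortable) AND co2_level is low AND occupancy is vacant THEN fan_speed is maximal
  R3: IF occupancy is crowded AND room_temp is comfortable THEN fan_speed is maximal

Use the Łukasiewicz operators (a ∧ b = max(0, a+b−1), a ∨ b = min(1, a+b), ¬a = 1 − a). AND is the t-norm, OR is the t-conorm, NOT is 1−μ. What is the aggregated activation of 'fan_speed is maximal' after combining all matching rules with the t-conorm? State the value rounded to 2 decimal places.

0.34

R1: ¬vacant=1−0.93=0.07, low=0.14, comfortable=0.44; AND[max(0, a+b−1)] → w = 0.00
R2: ¬comfortable=1−0.44=0.56, low=0.14, vacant=0.93; AND[max(0, a+b−1)] → w = 0.00
R3: crowded=0.90, comfortable=0.44; AND[max(0, a+b−1)] → w = 0.34
Rules with consequent 'maximal': {R1, R2, R3} → strengths 0.00, 0.00, 0.34
Aggregate via t-conorm [min(1, a+b)]: 0.34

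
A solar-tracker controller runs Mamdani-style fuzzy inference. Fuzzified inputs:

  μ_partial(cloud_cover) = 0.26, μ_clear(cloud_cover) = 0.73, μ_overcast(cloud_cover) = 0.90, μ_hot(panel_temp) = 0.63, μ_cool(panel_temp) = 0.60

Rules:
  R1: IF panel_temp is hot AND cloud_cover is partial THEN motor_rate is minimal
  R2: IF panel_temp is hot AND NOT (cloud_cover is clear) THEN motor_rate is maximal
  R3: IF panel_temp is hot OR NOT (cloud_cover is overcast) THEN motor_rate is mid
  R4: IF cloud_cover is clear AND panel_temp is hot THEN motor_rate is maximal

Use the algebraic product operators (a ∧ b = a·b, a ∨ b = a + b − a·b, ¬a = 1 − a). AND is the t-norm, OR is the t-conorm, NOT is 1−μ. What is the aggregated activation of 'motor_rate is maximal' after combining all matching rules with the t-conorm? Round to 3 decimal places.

0.552

R1: hot=0.63, partial=0.26; AND[a·b] → w = 0.1638
R2: hot=0.63, ¬clear=1−0.73=0.27; AND[a·b] → w = 0.1701
R3: hot=0.63, ¬overcast=1−0.90=0.10; OR[a + b − a·b] → w = 0.6670
R4: clear=0.73, hot=0.63; AND[a·b] → w = 0.4599
Rules with consequent 'maximal': {R2, R4} → strengths 0.1701, 0.4599
Aggregate via t-conorm [a + b − a·b]: 0.5518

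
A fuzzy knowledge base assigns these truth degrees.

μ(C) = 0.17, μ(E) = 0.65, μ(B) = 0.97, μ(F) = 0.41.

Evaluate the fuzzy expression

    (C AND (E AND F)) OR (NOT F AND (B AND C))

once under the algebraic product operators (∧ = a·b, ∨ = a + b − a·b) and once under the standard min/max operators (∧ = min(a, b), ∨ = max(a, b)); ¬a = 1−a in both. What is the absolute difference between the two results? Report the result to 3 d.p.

0.032

Under algebraic product:
  E AND F = a·b on (0.6500, 0.4100) = 0.2665
  C AND (E AND F) = a·b on (0.1700, 0.2665) = 0.0453
  NOT F = 1 − 0.4100 = 0.5900
  B AND C = a·b on (0.9700, 0.1700) = 0.1649
  NOT F AND (B AND C) = a·b on (0.5900, 0.1649) = 0.0973
  (C AND (E AND F)) OR (NOT F AND (B AND C)) = a + b − a·b on (0.0453, 0.0973) = 0.1382
  → value = 0.1382
Under standard min/max:
  E AND F = min(a, b) on (0.65, 0.41) = 0.41
  C AND (E AND F) = min(a, b) on (0.17, 0.41) = 0.17
  NOT F = 1 − 0.41 = 0.59
  B AND C = min(a, b) on (0.97, 0.17) = 0.17
  NOT F AND (B AND C) = min(a, b) on (0.59, 0.17) = 0.17
  (C AND (E AND F)) OR (NOT F AND (B AND C)) = max(a, b) on (0.17, 0.17) = 0.17
  → value = 0.1700
|0.1382 − 0.1700| = 0.032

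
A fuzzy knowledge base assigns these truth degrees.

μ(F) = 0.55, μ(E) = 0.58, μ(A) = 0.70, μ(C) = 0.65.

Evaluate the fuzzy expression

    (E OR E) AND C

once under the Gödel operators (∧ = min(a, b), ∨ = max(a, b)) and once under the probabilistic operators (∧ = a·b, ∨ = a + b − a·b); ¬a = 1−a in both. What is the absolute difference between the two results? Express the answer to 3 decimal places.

Under Gödel:
  E OR E = max(a, b) on (0.58, 0.58) = 0.58
  (E OR E) AND C = min(a, b) on (0.58, 0.65) = 0.58
  → value = 0.5800
Under probabilistic:
  E OR E = a + b − a·b on (0.5800, 0.5800) = 0.8236
  (E OR E) AND C = a·b on (0.8236, 0.6500) = 0.5353
  → value = 0.5353
|0.5800 − 0.5353| = 0.045

0.045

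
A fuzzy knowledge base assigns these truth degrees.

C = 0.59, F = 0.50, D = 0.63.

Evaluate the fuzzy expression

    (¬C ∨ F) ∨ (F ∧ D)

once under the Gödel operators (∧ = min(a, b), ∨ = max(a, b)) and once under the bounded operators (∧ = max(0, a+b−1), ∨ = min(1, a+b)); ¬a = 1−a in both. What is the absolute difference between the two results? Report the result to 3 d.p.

0.500

Under Gödel:
  ¬C = 1 − 0.59 = 0.41
  ¬C ∨ F = max(a, b) on (0.41, 0.50) = 0.50
  F ∧ D = min(a, b) on (0.50, 0.63) = 0.50
  (¬C ∨ F) ∨ (F ∧ D) = max(a, b) on (0.50, 0.50) = 0.50
  → value = 0.5000
Under bounded:
  ¬C = 1 − 0.59 = 0.41
  ¬C ∨ F = min(1, a+b) on (0.41, 0.50) = 0.91
  F ∧ D = max(0, a+b−1) on (0.50, 0.63) = 0.13
  (¬C ∨ F) ∨ (F ∧ D) = min(1, a+b) on (0.91, 0.13) = 1.00
  → value = 1.0000
|0.5000 − 1.0000| = 0.500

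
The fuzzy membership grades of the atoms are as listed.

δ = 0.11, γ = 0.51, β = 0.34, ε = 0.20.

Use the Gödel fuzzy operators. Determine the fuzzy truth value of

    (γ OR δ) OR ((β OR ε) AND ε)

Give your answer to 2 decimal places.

0.51

γ OR δ = max(a, b) on (0.51, 0.11) = 0.51
β OR ε = max(a, b) on (0.34, 0.20) = 0.34
(β OR ε) AND ε = min(a, b) on (0.34, 0.20) = 0.20
(γ OR δ) OR ((β OR ε) AND ε) = max(a, b) on (0.51, 0.20) = 0.51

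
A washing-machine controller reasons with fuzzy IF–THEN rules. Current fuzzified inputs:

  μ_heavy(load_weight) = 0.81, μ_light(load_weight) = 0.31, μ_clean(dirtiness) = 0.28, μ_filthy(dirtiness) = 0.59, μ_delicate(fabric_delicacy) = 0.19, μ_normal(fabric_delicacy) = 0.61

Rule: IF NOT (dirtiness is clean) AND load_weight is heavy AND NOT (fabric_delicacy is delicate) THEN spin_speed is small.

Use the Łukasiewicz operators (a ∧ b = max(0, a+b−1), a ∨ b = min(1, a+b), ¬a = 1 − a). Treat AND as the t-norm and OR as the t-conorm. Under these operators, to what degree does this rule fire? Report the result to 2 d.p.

firing strength: ¬clean=1−0.28=0.72, heavy=0.81, ¬delicate=1−0.19=0.81; AND[max(0, a+b−1)] → w = 0.34

0.34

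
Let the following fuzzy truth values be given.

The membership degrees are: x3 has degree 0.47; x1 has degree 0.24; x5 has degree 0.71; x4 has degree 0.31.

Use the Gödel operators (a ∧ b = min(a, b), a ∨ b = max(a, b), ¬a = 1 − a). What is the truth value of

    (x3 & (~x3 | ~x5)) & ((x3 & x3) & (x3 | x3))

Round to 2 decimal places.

0.47

~x3 = 1 − 0.47 = 0.53
~x5 = 1 − 0.71 = 0.29
~x3 | ~x5 = max(a, b) on (0.53, 0.29) = 0.53
x3 & (~x3 | ~x5) = min(a, b) on (0.47, 0.53) = 0.47
x3 & x3 = min(a, b) on (0.47, 0.47) = 0.47
x3 | x3 = max(a, b) on (0.47, 0.47) = 0.47
(x3 & x3) & (x3 | x3) = min(a, b) on (0.47, 0.47) = 0.47
(x3 & (~x3 | ~x5)) & ((x3 & x3) & (x3 | x3)) = min(a, b) on (0.47, 0.47) = 0.47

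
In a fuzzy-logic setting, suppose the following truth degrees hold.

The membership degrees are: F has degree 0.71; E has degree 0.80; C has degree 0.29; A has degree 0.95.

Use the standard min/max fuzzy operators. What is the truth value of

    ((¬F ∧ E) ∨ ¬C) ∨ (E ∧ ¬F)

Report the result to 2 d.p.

¬F = 1 − 0.71 = 0.29
¬F ∧ E = min(a, b) on (0.29, 0.80) = 0.29
¬C = 1 − 0.29 = 0.71
(¬F ∧ E) ∨ ¬C = max(a, b) on (0.29, 0.71) = 0.71
¬F = 1 − 0.71 = 0.29
E ∧ ¬F = min(a, b) on (0.80, 0.29) = 0.29
((¬F ∧ E) ∨ ¬C) ∨ (E ∧ ¬F) = max(a, b) on (0.71, 0.29) = 0.71

0.71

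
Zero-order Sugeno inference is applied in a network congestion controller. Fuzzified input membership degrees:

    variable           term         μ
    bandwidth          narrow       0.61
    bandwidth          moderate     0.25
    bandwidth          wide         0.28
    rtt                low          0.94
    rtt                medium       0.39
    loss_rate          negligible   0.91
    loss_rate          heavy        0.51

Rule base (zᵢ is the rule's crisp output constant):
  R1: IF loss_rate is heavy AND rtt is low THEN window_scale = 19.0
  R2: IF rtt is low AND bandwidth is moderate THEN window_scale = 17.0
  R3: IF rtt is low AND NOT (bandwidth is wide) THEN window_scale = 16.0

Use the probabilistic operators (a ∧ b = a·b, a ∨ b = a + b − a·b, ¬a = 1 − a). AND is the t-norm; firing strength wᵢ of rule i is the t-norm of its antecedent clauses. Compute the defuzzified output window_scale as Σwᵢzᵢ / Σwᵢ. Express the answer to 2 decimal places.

17.20

R1 (z=19.0): heavy=0.51, low=0.94; AND[a·b] → w = 0.4794
R2 (z=17.0): low=0.94, moderate=0.25; AND[a·b] → w = 0.2350
R3 (z=16.0): low=0.94, ¬wide=1−0.28=0.72; AND[a·b] → w = 0.6768
Weighted average = (0.4794·19.0 + 0.2350·17.0 + 0.6768·16.0) / (0.4794 + 0.2350 + 0.6768)
  = 23.9324 / 1.3912 = 17.20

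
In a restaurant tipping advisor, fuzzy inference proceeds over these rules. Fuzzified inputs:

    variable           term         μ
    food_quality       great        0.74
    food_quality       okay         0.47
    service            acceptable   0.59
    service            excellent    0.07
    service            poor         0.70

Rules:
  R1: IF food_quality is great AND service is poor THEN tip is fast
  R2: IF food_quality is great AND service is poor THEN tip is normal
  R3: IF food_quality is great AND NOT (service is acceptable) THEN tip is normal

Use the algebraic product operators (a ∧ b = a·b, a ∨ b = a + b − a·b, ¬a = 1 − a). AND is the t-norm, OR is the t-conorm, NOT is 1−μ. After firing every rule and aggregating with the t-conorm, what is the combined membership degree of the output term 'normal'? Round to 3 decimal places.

R1: great=0.74, poor=0.70; AND[a·b] → w = 0.5180
R2: great=0.74, poor=0.70; AND[a·b] → w = 0.5180
R3: great=0.74, ¬acceptable=1−0.59=0.41; AND[a·b] → w = 0.3034
Rules with consequent 'normal': {R2, R3} → strengths 0.5180, 0.3034
Aggregate via t-conorm [a + b − a·b]: 0.6642

0.664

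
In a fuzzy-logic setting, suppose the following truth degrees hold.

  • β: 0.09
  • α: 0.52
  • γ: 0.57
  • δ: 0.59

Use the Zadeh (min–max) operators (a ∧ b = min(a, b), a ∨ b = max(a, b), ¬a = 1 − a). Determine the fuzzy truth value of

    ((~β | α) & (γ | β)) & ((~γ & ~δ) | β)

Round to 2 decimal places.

0.41

~β = 1 − 0.09 = 0.91
~β | α = max(a, b) on (0.91, 0.52) = 0.91
γ | β = max(a, b) on (0.57, 0.09) = 0.57
(~β | α) & (γ | β) = min(a, b) on (0.91, 0.57) = 0.57
~γ = 1 − 0.57 = 0.43
~δ = 1 − 0.59 = 0.41
~γ & ~δ = min(a, b) on (0.43, 0.41) = 0.41
(~γ & ~δ) | β = max(a, b) on (0.41, 0.09) = 0.41
((~β | α) & (γ | β)) & ((~γ & ~δ) | β) = min(a, b) on (0.57, 0.41) = 0.41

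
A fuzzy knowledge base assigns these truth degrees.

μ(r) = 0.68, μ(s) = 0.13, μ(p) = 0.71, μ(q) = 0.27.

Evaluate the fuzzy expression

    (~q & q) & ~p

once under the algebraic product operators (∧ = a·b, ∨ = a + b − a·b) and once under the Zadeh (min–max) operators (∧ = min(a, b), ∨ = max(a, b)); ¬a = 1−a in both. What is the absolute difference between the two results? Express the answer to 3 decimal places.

Under algebraic product:
  ~q = 1 − 0.2700 = 0.7300
  ~q & q = a·b on (0.7300, 0.2700) = 0.1971
  ~p = 1 − 0.7100 = 0.2900
  (~q & q) & ~p = a·b on (0.1971, 0.2900) = 0.0572
  → value = 0.0572
Under Zadeh (min–max):
  ~q = 1 − 0.27 = 0.73
  ~q & q = min(a, b) on (0.73, 0.27) = 0.27
  ~p = 1 − 0.71 = 0.29
  (~q & q) & ~p = min(a, b) on (0.27, 0.29) = 0.27
  → value = 0.2700
|0.0572 − 0.2700| = 0.213

0.213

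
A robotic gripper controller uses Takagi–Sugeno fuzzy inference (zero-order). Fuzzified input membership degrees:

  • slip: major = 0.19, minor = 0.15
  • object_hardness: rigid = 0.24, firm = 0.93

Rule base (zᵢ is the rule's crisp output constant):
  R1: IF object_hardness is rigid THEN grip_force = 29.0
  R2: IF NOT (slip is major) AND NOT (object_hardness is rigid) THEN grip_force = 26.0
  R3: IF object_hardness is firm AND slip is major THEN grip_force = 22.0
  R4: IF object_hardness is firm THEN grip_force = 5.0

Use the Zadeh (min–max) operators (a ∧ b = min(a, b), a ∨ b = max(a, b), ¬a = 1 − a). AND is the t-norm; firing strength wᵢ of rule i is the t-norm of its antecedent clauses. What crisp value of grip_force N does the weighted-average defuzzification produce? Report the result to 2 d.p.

R1 (z=29.0): rigid=0.24 → w = 0.24
R2 (z=26.0): ¬major=1−0.19=0.81, ¬rigid=1−0.24=0.76; AND[min(a, b)] → w = 0.76
R3 (z=22.0): firm=0.93, major=0.19; AND[min(a, b)] → w = 0.19
R4 (z=5.0): firm=0.93 → w = 0.93
Weighted average = (0.24·29.0 + 0.76·26.0 + 0.19·22.0 + 0.93·5.0) / (0.24 + 0.76 + 0.19 + 0.93)
  = 35.5500 / 2.1200 = 16.77

16.77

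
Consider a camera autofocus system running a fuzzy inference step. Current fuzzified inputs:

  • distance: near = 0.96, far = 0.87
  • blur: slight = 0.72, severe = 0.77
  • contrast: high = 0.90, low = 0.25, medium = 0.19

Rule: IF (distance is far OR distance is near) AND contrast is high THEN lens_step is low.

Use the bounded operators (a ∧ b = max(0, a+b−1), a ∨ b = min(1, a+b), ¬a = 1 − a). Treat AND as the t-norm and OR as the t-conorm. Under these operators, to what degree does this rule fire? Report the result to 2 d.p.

0.90

firing strength: (far=0.87 OR near=0.96) = 1.00; AND[max(0, a+b−1)] with high=0.90 → w = 0.90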